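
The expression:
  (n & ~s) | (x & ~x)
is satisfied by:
  {n: True, s: False}


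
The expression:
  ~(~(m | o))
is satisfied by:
  {o: True, m: True}
  {o: True, m: False}
  {m: True, o: False}


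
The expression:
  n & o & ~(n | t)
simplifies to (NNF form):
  False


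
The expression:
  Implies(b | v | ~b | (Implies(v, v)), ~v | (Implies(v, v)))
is always true.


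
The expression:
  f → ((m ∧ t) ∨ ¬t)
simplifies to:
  m ∨ ¬f ∨ ¬t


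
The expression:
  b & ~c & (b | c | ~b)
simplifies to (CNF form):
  b & ~c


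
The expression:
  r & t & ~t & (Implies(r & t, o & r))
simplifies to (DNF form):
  False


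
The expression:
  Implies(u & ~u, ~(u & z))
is always true.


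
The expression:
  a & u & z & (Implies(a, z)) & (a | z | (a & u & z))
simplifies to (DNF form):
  a & u & z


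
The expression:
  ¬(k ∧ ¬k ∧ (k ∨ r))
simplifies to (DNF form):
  True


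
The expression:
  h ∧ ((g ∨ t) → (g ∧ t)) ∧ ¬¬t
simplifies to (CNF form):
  g ∧ h ∧ t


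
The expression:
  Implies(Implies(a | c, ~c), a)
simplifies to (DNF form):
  a | c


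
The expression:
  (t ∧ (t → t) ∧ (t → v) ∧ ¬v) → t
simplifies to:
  True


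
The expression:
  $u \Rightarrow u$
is always true.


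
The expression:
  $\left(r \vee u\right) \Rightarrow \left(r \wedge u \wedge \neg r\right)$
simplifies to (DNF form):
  $\neg r \wedge \neg u$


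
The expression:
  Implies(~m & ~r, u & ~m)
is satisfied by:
  {r: True, m: True, u: True}
  {r: True, m: True, u: False}
  {r: True, u: True, m: False}
  {r: True, u: False, m: False}
  {m: True, u: True, r: False}
  {m: True, u: False, r: False}
  {u: True, m: False, r: False}


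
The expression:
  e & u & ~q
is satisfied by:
  {e: True, u: True, q: False}


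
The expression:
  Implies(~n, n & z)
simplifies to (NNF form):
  n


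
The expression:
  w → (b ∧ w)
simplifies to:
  b ∨ ¬w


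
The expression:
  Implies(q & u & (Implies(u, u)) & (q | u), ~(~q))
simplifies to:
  True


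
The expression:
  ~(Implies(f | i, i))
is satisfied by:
  {f: True, i: False}


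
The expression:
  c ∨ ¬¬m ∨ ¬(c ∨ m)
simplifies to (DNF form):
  True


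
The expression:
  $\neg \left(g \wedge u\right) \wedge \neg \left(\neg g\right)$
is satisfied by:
  {g: True, u: False}


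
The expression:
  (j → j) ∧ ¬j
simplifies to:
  ¬j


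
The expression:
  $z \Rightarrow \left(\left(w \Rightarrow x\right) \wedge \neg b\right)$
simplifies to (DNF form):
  $\left(x \wedge \neg b\right) \vee \left(\neg b \wedge \neg w\right) \vee \neg z$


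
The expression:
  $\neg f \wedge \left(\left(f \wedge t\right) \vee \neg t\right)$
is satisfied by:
  {t: False, f: False}


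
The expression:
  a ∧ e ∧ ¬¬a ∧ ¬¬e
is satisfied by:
  {a: True, e: True}


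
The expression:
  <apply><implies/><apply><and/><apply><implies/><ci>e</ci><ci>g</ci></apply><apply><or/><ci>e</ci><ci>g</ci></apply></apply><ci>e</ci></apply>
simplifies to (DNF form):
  <apply><or/><ci>e</ci><apply><not/><ci>g</ci></apply></apply>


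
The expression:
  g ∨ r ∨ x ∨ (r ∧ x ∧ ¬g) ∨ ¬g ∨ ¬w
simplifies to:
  True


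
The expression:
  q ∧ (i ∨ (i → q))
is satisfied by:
  {q: True}


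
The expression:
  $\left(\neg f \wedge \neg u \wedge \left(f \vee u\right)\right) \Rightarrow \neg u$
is always true.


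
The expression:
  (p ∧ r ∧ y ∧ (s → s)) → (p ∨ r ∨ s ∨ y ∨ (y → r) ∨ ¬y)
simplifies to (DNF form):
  True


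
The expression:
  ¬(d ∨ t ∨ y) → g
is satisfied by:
  {y: True, d: True, t: True, g: True}
  {y: True, d: True, t: True, g: False}
  {y: True, d: True, g: True, t: False}
  {y: True, d: True, g: False, t: False}
  {y: True, t: True, g: True, d: False}
  {y: True, t: True, g: False, d: False}
  {y: True, t: False, g: True, d: False}
  {y: True, t: False, g: False, d: False}
  {d: True, t: True, g: True, y: False}
  {d: True, t: True, g: False, y: False}
  {d: True, g: True, t: False, y: False}
  {d: True, g: False, t: False, y: False}
  {t: True, g: True, d: False, y: False}
  {t: True, d: False, g: False, y: False}
  {g: True, d: False, t: False, y: False}


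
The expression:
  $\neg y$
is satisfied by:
  {y: False}


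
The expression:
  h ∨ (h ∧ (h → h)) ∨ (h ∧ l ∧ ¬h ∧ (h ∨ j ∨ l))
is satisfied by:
  {h: True}


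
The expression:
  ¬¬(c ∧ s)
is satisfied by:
  {c: True, s: True}


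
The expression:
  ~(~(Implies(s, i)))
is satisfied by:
  {i: True, s: False}
  {s: False, i: False}
  {s: True, i: True}


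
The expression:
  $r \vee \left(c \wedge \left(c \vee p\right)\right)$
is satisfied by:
  {r: True, c: True}
  {r: True, c: False}
  {c: True, r: False}


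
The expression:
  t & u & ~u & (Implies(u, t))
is never true.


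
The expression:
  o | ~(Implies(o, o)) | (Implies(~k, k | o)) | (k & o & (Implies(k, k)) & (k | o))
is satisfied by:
  {k: True, o: True}
  {k: True, o: False}
  {o: True, k: False}


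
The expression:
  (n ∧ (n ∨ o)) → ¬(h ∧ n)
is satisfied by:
  {h: False, n: False}
  {n: True, h: False}
  {h: True, n: False}


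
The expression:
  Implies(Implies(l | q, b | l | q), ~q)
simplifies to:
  ~q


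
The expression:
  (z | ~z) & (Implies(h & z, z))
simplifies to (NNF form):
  True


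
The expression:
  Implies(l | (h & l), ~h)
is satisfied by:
  {l: False, h: False}
  {h: True, l: False}
  {l: True, h: False}


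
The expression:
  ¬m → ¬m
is always true.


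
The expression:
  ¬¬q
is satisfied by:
  {q: True}


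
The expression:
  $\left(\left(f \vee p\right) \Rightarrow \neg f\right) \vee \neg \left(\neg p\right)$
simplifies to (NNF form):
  $p \vee \neg f$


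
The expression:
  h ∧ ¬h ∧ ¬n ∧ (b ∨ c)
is never true.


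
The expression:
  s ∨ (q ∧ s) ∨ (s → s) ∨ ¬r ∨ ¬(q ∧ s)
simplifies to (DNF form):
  True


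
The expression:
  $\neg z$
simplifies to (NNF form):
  $\neg z$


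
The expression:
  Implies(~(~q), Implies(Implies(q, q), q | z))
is always true.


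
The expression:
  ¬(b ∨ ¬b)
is never true.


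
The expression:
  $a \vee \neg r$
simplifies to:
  $a \vee \neg r$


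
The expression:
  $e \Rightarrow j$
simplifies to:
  $j \vee \neg e$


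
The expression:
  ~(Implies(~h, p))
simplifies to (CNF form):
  ~h & ~p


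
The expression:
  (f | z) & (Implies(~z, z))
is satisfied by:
  {z: True}


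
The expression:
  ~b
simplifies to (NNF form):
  ~b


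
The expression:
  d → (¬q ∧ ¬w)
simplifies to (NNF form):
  (¬q ∧ ¬w) ∨ ¬d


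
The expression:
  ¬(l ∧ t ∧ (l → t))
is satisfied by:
  {l: False, t: False}
  {t: True, l: False}
  {l: True, t: False}


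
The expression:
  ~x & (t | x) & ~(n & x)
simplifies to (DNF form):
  t & ~x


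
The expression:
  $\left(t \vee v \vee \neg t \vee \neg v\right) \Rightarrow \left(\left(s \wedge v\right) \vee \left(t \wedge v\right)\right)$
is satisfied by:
  {t: True, s: True, v: True}
  {t: True, v: True, s: False}
  {s: True, v: True, t: False}


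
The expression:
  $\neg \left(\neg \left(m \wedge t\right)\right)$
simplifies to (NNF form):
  $m \wedge t$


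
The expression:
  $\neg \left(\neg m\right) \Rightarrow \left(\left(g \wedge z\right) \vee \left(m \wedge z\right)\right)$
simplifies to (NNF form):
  $z \vee \neg m$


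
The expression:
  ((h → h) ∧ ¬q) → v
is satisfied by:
  {q: True, v: True}
  {q: True, v: False}
  {v: True, q: False}


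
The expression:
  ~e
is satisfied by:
  {e: False}


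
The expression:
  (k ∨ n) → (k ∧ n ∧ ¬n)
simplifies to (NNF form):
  ¬k ∧ ¬n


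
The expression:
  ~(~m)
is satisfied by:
  {m: True}


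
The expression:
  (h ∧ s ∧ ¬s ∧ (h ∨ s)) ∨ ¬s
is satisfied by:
  {s: False}


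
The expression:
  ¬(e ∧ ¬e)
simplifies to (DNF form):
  True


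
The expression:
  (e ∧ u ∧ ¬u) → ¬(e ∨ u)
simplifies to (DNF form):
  True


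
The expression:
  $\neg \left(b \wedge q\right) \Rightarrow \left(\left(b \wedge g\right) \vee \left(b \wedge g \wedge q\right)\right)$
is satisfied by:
  {b: True, q: True, g: True}
  {b: True, q: True, g: False}
  {b: True, g: True, q: False}


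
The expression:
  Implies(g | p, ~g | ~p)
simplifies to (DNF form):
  ~g | ~p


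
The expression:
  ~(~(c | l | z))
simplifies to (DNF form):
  c | l | z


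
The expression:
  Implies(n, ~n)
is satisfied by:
  {n: False}


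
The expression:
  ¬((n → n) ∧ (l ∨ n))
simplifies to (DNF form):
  ¬l ∧ ¬n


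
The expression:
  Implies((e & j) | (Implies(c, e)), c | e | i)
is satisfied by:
  {i: True, c: True, e: True}
  {i: True, c: True, e: False}
  {i: True, e: True, c: False}
  {i: True, e: False, c: False}
  {c: True, e: True, i: False}
  {c: True, e: False, i: False}
  {e: True, c: False, i: False}


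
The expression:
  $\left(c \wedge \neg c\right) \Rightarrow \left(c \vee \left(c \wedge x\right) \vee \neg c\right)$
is always true.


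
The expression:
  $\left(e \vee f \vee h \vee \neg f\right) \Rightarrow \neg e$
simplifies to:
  $\neg e$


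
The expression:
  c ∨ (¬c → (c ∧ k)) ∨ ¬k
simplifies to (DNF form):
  c ∨ ¬k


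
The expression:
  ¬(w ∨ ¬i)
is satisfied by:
  {i: True, w: False}


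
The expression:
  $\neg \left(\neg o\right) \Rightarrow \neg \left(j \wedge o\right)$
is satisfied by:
  {o: False, j: False}
  {j: True, o: False}
  {o: True, j: False}


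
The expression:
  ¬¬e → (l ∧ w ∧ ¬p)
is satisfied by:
  {w: True, l: True, e: False, p: False}
  {w: True, l: False, e: False, p: False}
  {l: True, p: False, w: False, e: False}
  {p: False, l: False, w: False, e: False}
  {p: True, w: True, l: True, e: False}
  {p: True, w: True, l: False, e: False}
  {p: True, l: True, w: False, e: False}
  {p: True, l: False, w: False, e: False}
  {e: True, w: True, l: True, p: False}


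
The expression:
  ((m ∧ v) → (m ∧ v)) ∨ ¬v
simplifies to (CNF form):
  True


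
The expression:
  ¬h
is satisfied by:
  {h: False}


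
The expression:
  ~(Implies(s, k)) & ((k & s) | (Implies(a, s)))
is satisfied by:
  {s: True, k: False}


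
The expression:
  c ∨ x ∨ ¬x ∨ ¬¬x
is always true.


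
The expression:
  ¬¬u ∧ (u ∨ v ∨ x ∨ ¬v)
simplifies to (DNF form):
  u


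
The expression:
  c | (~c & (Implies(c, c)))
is always true.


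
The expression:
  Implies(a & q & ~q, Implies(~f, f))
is always true.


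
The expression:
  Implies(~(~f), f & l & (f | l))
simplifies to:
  l | ~f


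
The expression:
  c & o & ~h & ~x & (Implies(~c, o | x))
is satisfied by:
  {c: True, o: True, x: False, h: False}


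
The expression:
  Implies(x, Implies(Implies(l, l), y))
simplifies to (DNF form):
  y | ~x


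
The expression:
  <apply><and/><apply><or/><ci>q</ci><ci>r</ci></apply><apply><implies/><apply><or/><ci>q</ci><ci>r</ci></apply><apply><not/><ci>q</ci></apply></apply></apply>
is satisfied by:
  {r: True, q: False}


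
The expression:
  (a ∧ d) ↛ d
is never true.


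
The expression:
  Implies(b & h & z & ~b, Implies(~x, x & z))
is always true.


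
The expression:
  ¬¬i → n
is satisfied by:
  {n: True, i: False}
  {i: False, n: False}
  {i: True, n: True}


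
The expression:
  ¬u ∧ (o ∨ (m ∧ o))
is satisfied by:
  {o: True, u: False}


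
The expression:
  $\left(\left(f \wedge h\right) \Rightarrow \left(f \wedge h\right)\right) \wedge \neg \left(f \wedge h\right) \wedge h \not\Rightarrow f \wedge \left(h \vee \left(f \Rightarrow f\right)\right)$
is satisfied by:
  {h: True, f: False}


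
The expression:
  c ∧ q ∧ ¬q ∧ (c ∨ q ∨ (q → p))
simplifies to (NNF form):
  False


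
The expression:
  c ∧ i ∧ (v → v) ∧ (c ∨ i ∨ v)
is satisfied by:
  {c: True, i: True}


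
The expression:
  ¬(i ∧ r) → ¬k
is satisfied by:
  {r: True, i: True, k: False}
  {r: True, i: False, k: False}
  {i: True, r: False, k: False}
  {r: False, i: False, k: False}
  {r: True, k: True, i: True}


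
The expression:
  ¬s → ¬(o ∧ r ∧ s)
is always true.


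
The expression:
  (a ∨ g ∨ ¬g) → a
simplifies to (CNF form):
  a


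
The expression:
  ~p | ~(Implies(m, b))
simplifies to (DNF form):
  ~p | (m & ~b)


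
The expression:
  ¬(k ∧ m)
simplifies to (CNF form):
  ¬k ∨ ¬m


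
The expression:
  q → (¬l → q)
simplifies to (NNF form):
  True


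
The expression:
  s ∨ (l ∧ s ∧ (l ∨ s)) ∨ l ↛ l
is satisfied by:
  {s: True}


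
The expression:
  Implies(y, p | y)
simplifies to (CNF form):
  True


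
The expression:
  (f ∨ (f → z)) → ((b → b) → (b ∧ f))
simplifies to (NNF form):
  b ∧ f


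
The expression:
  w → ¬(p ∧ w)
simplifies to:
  ¬p ∨ ¬w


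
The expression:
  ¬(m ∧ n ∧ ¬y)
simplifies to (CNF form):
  y ∨ ¬m ∨ ¬n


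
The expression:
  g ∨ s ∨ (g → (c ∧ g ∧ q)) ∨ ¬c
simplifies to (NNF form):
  True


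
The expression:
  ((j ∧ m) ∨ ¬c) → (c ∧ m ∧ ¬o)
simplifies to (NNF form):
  c ∧ (¬j ∨ ¬m ∨ ¬o)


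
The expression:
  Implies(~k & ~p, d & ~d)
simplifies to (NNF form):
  k | p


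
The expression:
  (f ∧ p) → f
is always true.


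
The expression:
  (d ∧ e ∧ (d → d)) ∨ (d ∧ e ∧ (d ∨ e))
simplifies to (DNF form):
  d ∧ e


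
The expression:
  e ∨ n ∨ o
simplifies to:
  e ∨ n ∨ o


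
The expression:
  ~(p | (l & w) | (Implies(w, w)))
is never true.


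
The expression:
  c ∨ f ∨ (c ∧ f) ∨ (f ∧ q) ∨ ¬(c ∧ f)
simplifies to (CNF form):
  True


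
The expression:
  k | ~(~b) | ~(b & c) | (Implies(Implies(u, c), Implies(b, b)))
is always true.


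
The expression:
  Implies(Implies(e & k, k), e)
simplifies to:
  e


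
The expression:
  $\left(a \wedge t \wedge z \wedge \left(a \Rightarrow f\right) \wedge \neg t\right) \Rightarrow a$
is always true.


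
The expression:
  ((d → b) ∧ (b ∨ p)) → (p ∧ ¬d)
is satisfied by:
  {p: True, b: False, d: False}
  {p: False, b: False, d: False}
  {d: True, p: True, b: False}
  {d: True, p: False, b: False}
  {b: True, p: True, d: False}


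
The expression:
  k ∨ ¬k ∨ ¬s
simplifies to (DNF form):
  True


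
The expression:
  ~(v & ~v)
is always true.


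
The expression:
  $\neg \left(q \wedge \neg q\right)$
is always true.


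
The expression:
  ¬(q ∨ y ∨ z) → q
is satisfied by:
  {y: True, q: True, z: True}
  {y: True, q: True, z: False}
  {y: True, z: True, q: False}
  {y: True, z: False, q: False}
  {q: True, z: True, y: False}
  {q: True, z: False, y: False}
  {z: True, q: False, y: False}


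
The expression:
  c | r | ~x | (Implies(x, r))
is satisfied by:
  {r: True, c: True, x: False}
  {r: True, c: False, x: False}
  {c: True, r: False, x: False}
  {r: False, c: False, x: False}
  {r: True, x: True, c: True}
  {r: True, x: True, c: False}
  {x: True, c: True, r: False}


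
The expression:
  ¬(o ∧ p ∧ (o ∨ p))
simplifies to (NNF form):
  ¬o ∨ ¬p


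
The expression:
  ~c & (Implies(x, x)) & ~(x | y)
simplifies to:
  ~c & ~x & ~y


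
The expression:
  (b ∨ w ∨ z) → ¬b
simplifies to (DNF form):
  ¬b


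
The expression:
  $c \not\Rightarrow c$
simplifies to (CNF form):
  $\text{False}$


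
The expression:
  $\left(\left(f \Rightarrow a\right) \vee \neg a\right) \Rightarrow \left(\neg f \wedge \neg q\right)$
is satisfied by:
  {q: False, f: False}


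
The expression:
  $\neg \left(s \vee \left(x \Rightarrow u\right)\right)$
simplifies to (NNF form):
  $x \wedge \neg s \wedge \neg u$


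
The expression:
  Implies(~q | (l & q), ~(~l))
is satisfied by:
  {q: True, l: True}
  {q: True, l: False}
  {l: True, q: False}


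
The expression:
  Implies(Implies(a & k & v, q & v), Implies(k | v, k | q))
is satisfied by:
  {k: True, q: True, v: False}
  {k: True, v: False, q: False}
  {q: True, v: False, k: False}
  {q: False, v: False, k: False}
  {k: True, q: True, v: True}
  {k: True, v: True, q: False}
  {q: True, v: True, k: False}


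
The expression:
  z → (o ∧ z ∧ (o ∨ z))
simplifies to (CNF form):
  o ∨ ¬z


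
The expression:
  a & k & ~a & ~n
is never true.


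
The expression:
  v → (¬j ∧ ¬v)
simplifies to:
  ¬v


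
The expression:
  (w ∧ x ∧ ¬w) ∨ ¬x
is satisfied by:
  {x: False}


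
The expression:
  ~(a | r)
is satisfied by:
  {r: False, a: False}


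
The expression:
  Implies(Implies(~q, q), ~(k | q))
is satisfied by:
  {q: False}


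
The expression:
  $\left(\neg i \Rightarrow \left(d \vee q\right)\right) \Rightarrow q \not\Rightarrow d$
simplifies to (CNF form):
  $\neg d \wedge \left(q \vee \neg i\right)$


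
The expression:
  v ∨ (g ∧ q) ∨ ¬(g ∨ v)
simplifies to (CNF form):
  q ∨ v ∨ ¬g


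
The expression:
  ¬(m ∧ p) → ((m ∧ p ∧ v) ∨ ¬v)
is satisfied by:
  {m: True, p: True, v: False}
  {m: True, p: False, v: False}
  {p: True, m: False, v: False}
  {m: False, p: False, v: False}
  {m: True, v: True, p: True}


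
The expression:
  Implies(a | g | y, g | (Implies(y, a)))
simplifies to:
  a | g | ~y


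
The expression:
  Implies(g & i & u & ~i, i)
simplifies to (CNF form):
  True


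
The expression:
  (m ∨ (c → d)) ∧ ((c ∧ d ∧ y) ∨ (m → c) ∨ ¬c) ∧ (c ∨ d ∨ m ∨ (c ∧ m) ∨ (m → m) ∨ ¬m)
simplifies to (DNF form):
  d ∨ m ∨ ¬c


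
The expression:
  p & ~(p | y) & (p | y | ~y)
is never true.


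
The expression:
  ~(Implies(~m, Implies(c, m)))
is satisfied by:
  {c: True, m: False}


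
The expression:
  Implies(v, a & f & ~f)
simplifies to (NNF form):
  ~v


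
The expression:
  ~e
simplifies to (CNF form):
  ~e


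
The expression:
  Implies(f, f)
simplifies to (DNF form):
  True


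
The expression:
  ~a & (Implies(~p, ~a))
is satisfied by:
  {a: False}


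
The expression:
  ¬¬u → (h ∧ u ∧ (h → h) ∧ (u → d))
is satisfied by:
  {h: True, d: True, u: False}
  {h: True, d: False, u: False}
  {d: True, h: False, u: False}
  {h: False, d: False, u: False}
  {h: True, u: True, d: True}


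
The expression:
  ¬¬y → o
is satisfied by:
  {o: True, y: False}
  {y: False, o: False}
  {y: True, o: True}


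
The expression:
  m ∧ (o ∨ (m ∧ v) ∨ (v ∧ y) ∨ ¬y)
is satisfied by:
  {m: True, o: True, v: True, y: False}
  {m: True, o: True, v: False, y: False}
  {m: True, v: True, o: False, y: False}
  {m: True, v: False, o: False, y: False}
  {m: True, y: True, o: True, v: True}
  {m: True, y: True, o: True, v: False}
  {m: True, y: True, o: False, v: True}


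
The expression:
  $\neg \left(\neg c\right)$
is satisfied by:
  {c: True}


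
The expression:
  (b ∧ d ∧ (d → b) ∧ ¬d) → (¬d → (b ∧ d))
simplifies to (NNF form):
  True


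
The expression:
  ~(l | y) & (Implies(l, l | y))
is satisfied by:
  {y: False, l: False}


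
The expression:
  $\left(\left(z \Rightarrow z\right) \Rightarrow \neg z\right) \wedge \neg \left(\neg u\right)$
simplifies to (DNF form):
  $u \wedge \neg z$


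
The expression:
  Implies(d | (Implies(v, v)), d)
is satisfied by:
  {d: True}


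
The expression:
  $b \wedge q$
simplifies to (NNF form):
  $b \wedge q$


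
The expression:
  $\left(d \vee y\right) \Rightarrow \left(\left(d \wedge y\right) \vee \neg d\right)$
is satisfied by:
  {y: True, d: False}
  {d: False, y: False}
  {d: True, y: True}


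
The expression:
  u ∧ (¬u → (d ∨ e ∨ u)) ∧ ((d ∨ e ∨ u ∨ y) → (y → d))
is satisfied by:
  {u: True, d: True, y: False}
  {u: True, y: False, d: False}
  {u: True, d: True, y: True}


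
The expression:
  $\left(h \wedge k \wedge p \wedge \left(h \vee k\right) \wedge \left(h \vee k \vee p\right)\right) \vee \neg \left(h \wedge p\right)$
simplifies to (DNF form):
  $k \vee \neg h \vee \neg p$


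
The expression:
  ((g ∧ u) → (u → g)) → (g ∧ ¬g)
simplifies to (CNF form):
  False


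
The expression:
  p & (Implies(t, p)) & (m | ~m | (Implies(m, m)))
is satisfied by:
  {p: True}


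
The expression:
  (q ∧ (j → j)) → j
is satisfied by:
  {j: True, q: False}
  {q: False, j: False}
  {q: True, j: True}


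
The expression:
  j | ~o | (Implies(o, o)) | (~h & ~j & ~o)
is always true.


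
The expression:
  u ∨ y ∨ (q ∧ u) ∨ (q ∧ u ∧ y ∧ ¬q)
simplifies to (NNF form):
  u ∨ y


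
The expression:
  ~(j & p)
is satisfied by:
  {p: False, j: False}
  {j: True, p: False}
  {p: True, j: False}


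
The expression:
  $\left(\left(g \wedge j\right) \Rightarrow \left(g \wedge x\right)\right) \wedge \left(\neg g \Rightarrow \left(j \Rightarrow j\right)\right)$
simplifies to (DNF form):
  $x \vee \neg g \vee \neg j$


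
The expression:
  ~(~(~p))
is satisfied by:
  {p: False}


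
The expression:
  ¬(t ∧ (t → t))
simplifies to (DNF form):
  ¬t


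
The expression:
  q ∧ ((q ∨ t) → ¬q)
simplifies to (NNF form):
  False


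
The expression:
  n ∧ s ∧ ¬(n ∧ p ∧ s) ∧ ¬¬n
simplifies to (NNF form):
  n ∧ s ∧ ¬p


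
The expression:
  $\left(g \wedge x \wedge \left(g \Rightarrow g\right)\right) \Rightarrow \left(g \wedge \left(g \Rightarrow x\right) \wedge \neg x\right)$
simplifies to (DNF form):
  $\neg g \vee \neg x$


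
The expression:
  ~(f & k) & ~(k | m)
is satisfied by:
  {k: False, m: False}


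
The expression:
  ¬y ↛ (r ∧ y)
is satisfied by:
  {y: False}


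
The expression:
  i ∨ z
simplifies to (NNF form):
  i ∨ z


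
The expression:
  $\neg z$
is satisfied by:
  {z: False}


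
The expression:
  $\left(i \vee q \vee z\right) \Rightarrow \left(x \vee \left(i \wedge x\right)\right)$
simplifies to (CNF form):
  $\left(x \vee \neg i\right) \wedge \left(x \vee \neg q\right) \wedge \left(x \vee \neg z\right)$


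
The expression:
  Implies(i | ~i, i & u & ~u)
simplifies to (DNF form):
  False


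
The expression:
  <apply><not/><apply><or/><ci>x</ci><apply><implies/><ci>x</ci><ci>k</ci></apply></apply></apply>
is never true.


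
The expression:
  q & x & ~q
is never true.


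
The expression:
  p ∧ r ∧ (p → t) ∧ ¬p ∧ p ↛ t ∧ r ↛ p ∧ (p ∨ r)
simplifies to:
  False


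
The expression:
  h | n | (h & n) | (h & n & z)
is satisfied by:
  {n: True, h: True}
  {n: True, h: False}
  {h: True, n: False}


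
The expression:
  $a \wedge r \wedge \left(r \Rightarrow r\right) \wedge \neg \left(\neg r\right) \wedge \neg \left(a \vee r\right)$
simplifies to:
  $\text{False}$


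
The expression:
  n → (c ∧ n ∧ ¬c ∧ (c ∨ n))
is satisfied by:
  {n: False}


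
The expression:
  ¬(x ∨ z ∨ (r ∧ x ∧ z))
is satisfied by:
  {x: False, z: False}


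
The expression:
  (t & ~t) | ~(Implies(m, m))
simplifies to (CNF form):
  False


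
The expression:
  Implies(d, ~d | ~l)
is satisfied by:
  {l: False, d: False}
  {d: True, l: False}
  {l: True, d: False}


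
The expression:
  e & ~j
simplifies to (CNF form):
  e & ~j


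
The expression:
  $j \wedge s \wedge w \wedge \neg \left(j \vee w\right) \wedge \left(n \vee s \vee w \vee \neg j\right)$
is never true.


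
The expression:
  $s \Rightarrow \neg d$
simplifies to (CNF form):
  $\neg d \vee \neg s$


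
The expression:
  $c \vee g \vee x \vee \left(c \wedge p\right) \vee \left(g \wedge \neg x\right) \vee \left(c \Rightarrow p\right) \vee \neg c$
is always true.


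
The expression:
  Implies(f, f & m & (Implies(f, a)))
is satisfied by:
  {a: True, m: True, f: False}
  {a: True, m: False, f: False}
  {m: True, a: False, f: False}
  {a: False, m: False, f: False}
  {f: True, a: True, m: True}


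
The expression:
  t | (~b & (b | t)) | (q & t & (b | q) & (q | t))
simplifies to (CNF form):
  t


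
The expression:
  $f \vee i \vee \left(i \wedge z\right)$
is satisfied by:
  {i: True, f: True}
  {i: True, f: False}
  {f: True, i: False}


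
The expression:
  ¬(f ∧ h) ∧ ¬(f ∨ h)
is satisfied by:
  {h: False, f: False}


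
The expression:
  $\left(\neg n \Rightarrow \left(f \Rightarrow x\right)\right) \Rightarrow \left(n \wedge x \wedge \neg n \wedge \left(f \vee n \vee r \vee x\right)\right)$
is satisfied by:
  {f: True, x: False, n: False}


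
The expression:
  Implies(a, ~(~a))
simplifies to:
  True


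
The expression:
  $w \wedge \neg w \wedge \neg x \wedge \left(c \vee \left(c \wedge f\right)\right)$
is never true.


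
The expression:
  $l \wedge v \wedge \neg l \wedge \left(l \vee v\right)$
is never true.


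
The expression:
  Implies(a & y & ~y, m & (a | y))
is always true.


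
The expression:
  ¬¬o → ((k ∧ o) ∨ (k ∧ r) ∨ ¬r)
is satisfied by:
  {k: True, o: False, r: False}
  {o: False, r: False, k: False}
  {r: True, k: True, o: False}
  {r: True, o: False, k: False}
  {k: True, o: True, r: False}
  {o: True, k: False, r: False}
  {r: True, o: True, k: True}


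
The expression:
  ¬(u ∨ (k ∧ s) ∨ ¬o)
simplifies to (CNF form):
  o ∧ ¬u ∧ (¬k ∨ ¬s)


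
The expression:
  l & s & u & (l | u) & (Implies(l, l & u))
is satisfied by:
  {u: True, s: True, l: True}


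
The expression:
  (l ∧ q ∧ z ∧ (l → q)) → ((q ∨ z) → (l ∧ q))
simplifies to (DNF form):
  True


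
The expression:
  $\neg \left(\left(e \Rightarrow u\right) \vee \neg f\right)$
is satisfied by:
  {e: True, f: True, u: False}


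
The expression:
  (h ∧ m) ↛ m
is never true.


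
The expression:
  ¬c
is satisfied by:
  {c: False}


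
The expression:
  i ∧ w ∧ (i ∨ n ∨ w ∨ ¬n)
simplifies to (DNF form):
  i ∧ w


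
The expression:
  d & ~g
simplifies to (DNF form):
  d & ~g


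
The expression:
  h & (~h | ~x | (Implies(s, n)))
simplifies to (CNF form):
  h & (n | ~s | ~x)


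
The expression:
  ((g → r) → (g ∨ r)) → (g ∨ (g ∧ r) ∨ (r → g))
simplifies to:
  g ∨ ¬r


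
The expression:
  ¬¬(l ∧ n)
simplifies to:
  l ∧ n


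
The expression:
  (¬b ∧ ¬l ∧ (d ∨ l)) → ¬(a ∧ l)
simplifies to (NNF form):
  True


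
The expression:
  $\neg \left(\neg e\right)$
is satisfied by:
  {e: True}


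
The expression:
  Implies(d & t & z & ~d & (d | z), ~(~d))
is always true.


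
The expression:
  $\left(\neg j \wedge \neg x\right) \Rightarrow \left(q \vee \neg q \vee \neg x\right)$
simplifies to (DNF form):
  $\text{True}$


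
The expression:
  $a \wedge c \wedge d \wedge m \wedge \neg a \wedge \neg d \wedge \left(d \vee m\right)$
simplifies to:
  $\text{False}$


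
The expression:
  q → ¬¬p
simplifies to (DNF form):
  p ∨ ¬q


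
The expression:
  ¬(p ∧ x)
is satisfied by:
  {p: False, x: False}
  {x: True, p: False}
  {p: True, x: False}


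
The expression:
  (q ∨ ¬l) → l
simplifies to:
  l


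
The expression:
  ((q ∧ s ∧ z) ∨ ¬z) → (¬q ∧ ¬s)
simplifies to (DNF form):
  (z ∧ ¬q) ∨ (z ∧ ¬s) ∨ (¬q ∧ ¬s)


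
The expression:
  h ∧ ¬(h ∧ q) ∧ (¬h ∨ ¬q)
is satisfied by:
  {h: True, q: False}


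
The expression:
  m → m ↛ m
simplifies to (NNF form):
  ¬m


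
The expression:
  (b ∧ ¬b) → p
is always true.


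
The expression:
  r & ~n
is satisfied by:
  {r: True, n: False}


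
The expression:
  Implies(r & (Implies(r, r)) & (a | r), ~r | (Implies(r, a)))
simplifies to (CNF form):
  a | ~r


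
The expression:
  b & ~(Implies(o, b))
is never true.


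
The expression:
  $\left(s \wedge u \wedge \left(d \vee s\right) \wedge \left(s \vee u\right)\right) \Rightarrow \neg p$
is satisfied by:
  {s: False, u: False, p: False}
  {p: True, s: False, u: False}
  {u: True, s: False, p: False}
  {p: True, u: True, s: False}
  {s: True, p: False, u: False}
  {p: True, s: True, u: False}
  {u: True, s: True, p: False}


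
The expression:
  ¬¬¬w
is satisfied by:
  {w: False}


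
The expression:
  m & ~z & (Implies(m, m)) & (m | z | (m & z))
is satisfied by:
  {m: True, z: False}


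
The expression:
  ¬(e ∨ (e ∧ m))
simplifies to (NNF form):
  ¬e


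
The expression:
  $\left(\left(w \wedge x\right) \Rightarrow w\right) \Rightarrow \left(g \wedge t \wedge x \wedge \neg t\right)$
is never true.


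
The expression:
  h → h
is always true.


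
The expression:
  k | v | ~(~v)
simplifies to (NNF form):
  k | v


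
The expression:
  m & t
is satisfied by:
  {t: True, m: True}


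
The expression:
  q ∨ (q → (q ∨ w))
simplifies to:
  True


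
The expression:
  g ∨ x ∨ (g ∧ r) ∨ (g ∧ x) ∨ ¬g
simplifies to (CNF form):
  True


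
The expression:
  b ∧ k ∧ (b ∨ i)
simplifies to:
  b ∧ k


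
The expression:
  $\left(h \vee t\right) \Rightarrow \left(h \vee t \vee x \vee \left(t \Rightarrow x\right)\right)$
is always true.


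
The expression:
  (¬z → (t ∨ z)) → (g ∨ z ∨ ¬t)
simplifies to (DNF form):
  g ∨ z ∨ ¬t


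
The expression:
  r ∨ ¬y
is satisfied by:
  {r: True, y: False}
  {y: False, r: False}
  {y: True, r: True}


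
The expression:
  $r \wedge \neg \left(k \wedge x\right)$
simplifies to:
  $r \wedge \left(\neg k \vee \neg x\right)$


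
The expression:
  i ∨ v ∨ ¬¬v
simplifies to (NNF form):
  i ∨ v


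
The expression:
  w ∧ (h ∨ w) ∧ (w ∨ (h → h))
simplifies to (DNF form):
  w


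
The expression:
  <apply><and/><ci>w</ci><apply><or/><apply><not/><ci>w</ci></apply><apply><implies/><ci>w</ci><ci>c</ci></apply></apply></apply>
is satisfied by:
  {c: True, w: True}


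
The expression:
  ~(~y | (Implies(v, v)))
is never true.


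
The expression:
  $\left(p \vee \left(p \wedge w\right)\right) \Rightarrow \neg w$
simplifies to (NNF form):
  $\neg p \vee \neg w$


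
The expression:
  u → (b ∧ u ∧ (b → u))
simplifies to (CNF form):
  b ∨ ¬u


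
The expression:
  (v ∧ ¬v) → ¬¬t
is always true.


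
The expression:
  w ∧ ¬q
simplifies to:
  w ∧ ¬q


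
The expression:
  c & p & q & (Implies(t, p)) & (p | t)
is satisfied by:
  {c: True, p: True, q: True}


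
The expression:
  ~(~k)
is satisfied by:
  {k: True}


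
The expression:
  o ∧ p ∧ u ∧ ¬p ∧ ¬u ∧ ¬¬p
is never true.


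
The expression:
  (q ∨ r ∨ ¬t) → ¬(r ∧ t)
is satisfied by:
  {t: False, r: False}
  {r: True, t: False}
  {t: True, r: False}


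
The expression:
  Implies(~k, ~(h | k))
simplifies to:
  k | ~h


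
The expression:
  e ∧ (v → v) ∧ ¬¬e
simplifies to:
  e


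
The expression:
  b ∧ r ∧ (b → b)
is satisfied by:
  {r: True, b: True}


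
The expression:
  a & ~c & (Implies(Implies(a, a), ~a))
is never true.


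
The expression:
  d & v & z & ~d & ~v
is never true.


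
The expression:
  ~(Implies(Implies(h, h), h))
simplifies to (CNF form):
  ~h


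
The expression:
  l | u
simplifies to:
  l | u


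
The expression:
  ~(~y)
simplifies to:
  y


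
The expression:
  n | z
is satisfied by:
  {n: True, z: True}
  {n: True, z: False}
  {z: True, n: False}


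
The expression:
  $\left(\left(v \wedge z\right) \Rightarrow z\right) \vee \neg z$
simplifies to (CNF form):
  $\text{True}$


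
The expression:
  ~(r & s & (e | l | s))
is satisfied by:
  {s: False, r: False}
  {r: True, s: False}
  {s: True, r: False}


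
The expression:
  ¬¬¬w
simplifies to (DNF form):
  ¬w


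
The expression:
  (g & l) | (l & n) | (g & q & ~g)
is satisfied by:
  {n: True, g: True, l: True}
  {n: True, l: True, g: False}
  {g: True, l: True, n: False}


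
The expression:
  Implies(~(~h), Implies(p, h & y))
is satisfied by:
  {y: True, p: False, h: False}
  {p: False, h: False, y: False}
  {h: True, y: True, p: False}
  {h: True, p: False, y: False}
  {y: True, p: True, h: False}
  {p: True, y: False, h: False}
  {h: True, p: True, y: True}


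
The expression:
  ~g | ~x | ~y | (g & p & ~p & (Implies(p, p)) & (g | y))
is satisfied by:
  {x: False, y: False, g: False}
  {g: True, x: False, y: False}
  {y: True, x: False, g: False}
  {g: True, y: True, x: False}
  {x: True, g: False, y: False}
  {g: True, x: True, y: False}
  {y: True, x: True, g: False}


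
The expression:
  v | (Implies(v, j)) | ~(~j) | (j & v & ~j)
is always true.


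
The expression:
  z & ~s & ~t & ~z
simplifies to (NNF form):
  False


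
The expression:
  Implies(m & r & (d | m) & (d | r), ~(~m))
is always true.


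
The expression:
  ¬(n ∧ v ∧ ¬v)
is always true.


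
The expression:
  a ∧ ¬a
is never true.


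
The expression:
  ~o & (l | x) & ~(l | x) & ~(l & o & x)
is never true.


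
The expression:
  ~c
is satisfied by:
  {c: False}


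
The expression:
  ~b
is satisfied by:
  {b: False}


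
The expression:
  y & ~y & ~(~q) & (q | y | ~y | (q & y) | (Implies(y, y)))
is never true.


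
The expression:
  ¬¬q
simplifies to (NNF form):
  q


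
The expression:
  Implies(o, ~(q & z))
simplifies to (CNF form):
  ~o | ~q | ~z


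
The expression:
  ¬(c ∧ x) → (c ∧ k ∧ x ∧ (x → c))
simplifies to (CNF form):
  c ∧ x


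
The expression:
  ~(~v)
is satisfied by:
  {v: True}


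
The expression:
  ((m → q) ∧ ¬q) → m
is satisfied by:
  {q: True, m: True}
  {q: True, m: False}
  {m: True, q: False}


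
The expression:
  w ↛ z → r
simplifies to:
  r ∨ z ∨ ¬w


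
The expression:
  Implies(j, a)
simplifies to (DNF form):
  a | ~j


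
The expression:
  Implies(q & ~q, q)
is always true.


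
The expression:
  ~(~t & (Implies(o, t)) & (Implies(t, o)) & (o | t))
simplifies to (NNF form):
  True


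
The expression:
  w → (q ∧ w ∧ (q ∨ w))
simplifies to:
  q ∨ ¬w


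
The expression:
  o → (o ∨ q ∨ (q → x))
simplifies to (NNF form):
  True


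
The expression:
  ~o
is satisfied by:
  {o: False}


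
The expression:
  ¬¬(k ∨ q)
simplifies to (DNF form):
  k ∨ q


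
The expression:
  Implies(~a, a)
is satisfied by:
  {a: True}


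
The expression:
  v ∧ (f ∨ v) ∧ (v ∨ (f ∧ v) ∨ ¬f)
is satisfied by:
  {v: True}


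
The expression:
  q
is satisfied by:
  {q: True}


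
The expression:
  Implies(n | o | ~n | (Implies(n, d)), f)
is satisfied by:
  {f: True}


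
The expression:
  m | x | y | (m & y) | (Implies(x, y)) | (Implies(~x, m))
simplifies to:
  True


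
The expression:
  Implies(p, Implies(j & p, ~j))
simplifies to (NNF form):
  ~j | ~p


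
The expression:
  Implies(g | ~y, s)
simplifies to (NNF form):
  s | (y & ~g)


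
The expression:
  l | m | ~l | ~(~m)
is always true.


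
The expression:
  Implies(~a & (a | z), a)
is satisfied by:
  {a: True, z: False}
  {z: False, a: False}
  {z: True, a: True}


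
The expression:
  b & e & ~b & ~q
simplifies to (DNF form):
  False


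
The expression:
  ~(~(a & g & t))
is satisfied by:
  {t: True, a: True, g: True}


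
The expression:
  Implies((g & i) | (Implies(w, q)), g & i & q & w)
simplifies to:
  w & (g | ~q) & (i | ~q) & (q | ~g | ~i)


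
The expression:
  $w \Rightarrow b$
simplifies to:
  $b \vee \neg w$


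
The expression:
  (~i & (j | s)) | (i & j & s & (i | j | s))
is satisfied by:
  {s: True, j: True, i: False}
  {s: True, j: False, i: False}
  {j: True, s: False, i: False}
  {i: True, s: True, j: True}


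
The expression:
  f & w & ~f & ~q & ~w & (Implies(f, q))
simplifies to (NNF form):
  False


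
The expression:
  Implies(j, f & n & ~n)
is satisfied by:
  {j: False}


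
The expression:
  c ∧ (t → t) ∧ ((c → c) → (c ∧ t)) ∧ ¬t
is never true.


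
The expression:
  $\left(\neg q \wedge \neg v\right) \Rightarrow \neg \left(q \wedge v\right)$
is always true.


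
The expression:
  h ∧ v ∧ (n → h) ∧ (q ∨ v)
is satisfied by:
  {h: True, v: True}


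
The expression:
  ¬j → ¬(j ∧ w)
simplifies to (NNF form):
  True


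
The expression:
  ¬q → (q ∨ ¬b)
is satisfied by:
  {q: True, b: False}
  {b: False, q: False}
  {b: True, q: True}


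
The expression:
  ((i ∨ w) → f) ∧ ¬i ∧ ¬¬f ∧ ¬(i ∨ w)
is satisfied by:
  {f: True, i: False, w: False}


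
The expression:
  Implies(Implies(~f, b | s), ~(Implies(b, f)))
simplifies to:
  ~f & (b | ~s)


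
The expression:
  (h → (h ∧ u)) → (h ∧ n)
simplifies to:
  h ∧ (n ∨ ¬u)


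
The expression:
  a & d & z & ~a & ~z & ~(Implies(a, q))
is never true.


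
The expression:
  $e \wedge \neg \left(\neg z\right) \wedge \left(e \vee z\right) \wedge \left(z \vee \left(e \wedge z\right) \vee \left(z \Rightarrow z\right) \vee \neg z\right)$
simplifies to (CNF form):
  $e \wedge z$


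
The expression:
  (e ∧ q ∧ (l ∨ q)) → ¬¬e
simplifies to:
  True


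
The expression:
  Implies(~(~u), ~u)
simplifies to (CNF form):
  ~u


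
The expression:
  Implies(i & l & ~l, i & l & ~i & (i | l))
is always true.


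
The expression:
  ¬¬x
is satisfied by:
  {x: True}


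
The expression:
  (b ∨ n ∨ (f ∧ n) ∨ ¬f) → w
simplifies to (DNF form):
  w ∨ (f ∧ ¬b ∧ ¬n)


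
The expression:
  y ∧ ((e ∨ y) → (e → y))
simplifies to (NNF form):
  y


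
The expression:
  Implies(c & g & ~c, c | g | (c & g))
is always true.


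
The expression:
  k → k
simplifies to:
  True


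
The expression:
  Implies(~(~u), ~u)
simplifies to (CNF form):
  ~u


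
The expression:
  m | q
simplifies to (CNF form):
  m | q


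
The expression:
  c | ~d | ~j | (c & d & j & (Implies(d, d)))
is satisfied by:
  {c: True, d: False, j: False}
  {c: False, d: False, j: False}
  {j: True, c: True, d: False}
  {j: True, c: False, d: False}
  {d: True, c: True, j: False}
  {d: True, c: False, j: False}
  {d: True, j: True, c: True}
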